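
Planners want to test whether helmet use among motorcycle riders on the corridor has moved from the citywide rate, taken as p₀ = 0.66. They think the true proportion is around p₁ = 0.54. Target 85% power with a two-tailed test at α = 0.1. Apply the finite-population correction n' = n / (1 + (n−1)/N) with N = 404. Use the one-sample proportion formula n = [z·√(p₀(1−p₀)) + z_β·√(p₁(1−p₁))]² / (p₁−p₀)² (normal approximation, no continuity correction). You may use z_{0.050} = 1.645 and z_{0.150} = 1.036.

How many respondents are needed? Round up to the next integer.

n = [z_{α/2}·√(p₀q₀) + z_β·√(p₁q₁)]² / (p₁ − p₀)²
  = [1.645·√(0.66·0.34) + 1.036·√(0.54·0.46)]² / (-0.12)²
  = [1.645·0.4737 + 1.036·0.4984]² / 0.0144
  = [1.2956]² / 0.0144
  = 116.57
Finite-population correction (N = 404): 116.57 / (1 + (116.57 − 1)/404) = 90.64.
Round up → n = 91.

n = 91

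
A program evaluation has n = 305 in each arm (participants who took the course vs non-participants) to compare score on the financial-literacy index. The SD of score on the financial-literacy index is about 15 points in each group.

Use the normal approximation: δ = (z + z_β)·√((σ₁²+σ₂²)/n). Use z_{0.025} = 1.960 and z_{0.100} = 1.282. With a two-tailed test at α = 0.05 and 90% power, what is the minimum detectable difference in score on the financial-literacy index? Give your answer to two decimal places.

Minimum detectable difference ≈ 3.94 points

δ = (z_{α/2} + z_β) · √((σ₁²+σ₂²)/n)
  = (1.960 + 1.282) · √(450/305)
  = 3.242 · √1.4754
  = 3.242 · 1.2147
  = 3.9379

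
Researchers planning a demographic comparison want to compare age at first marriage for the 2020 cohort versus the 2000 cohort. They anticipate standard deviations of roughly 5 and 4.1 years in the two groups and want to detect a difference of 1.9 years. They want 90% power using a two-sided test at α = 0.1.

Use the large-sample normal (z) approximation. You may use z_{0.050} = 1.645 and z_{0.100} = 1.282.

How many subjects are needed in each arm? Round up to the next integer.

n = 100 per group

n = (z_{α/2} + z_β)² · (σ₁² + σ₂²) / δ²
  = (1.645 + 1.282)² · (5² + 4.1² = 41.81) / 1.9²
  = 8.5673 · 41.81 / 3.61
  = 99.22
Round up → n = 100 per group.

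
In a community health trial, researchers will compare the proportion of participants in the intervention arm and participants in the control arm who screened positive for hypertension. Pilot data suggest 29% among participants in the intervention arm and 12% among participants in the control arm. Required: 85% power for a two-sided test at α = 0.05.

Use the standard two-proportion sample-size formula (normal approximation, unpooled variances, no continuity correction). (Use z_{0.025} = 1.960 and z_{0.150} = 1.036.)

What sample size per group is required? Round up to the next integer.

n = (z_{α/2} + z_β)² · [p₁(1−p₁) + p₂(1−p₂)] / (p₁ − p₂)²
  = (1.960 + 1.036)² · (0.29·0.71 + 0.12·0.88) / (0.17)²
  = (2.996)² · (0.2059 + 0.1056) / 0.0289
  = 8.9760 · 0.3115 / 0.0289
  = 96.75
Round up → n = 97 per group.

n = 97 per group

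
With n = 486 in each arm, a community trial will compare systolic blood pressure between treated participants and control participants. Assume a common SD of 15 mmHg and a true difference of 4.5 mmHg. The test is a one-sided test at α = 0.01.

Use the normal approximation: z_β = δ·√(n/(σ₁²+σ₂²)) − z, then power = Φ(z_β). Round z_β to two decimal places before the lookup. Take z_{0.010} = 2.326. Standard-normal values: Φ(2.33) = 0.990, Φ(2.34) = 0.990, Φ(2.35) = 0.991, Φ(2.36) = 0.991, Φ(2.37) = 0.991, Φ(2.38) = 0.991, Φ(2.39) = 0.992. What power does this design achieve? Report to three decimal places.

z_β = δ·√(n/(σ₁²+σ₂²)) − z_α
    = 4.5 · √(486/450) − 2.326
    = 4.5 · 1.03923 − 2.326
    = 4.6765 − 2.326 = 2.3505 → 2.35
Power = Φ(2.35) = 0.991.

Power ≈ 0.991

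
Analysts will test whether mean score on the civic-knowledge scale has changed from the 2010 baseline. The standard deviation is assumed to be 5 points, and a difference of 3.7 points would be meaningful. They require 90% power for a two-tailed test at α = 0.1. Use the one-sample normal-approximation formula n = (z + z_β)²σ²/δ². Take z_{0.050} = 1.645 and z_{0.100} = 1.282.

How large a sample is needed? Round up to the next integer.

n = 16

n = (z_{α/2} + z_β)² · σ² / δ²
  = (1.645 + 1.282)² · 5² / 3.7²
  = 8.5673 · 25 / 13.69
  = 15.65
Round up → n = 16.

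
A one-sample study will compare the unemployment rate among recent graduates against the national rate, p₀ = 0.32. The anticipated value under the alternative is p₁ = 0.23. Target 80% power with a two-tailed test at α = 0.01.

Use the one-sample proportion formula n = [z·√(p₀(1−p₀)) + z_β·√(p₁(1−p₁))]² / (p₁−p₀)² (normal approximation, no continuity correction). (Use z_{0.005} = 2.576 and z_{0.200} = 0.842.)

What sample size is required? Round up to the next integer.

n = [z_{α/2}·√(p₀q₀) + z_β·√(p₁q₁)]² / (p₁ − p₀)²
  = [2.576·√(0.32·0.68) + 0.842·√(0.23·0.77)]² / (-0.09)²
  = [2.576·0.4665 + 0.842·0.4208]² / 0.0081
  = [1.5560]² / 0.0081
  = 298.90
Round up → n = 299.

n = 299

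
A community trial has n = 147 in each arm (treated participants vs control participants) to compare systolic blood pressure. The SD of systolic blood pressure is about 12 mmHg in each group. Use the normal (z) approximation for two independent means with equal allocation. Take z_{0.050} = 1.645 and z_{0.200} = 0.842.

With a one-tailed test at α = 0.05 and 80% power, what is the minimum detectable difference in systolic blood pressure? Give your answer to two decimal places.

δ = (z_α + z_β) · √((σ₁²+σ₂²)/n)
  = (1.645 + 0.842) · √(288/147)
  = 2.487 · √1.9592
  = 2.487 · 1.3997
  = 3.4811

Minimum detectable difference ≈ 3.48 mmHg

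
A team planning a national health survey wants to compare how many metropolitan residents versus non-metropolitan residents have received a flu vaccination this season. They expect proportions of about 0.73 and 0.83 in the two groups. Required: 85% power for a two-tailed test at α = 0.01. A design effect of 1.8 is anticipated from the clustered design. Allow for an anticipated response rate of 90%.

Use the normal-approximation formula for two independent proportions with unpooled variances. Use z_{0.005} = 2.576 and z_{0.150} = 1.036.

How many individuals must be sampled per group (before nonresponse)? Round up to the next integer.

n = (z_{α/2} + z_β)² · [p₁(1−p₁) + p₂(1−p₂)] / (p₁ − p₂)²
  = (2.576 + 1.036)² · (0.73·0.27 + 0.83·0.17) / (-0.10)²
  = (3.612)² · (0.1971 + 0.1411) / 0.0100
  = 13.0465 · 0.3382 / 0.0100
  = 441.23
Design effect: 1.8 × 441.23 = 794.22.
Adjust for 90% response: 794.22 / 0.90 = 882.47.
Round up → n = 883 per group.

n = 883 per group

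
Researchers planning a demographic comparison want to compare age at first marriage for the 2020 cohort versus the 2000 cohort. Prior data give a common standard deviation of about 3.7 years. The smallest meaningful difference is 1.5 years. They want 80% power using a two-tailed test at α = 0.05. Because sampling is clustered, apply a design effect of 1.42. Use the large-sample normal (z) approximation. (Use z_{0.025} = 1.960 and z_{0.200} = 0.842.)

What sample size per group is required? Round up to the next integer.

n = (z_{α/2} + z_β)² · (σ₁² + σ₂²) / δ²
  = (1.960 + 0.842)² · (2·3.7² = 27.38) / 1.5²
  = 7.8512 · 27.38 / 2.25
  = 95.54
Design effect: 1.42 × 95.54 = 135.67.
Round up → n = 136 per group.

n = 136 per group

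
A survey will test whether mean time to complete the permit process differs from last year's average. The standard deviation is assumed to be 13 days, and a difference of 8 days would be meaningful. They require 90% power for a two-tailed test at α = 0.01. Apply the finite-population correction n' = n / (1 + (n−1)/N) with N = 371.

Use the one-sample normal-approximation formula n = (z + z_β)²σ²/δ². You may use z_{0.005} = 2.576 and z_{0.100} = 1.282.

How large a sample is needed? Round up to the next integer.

n = 36

n = (z_{α/2} + z_β)² · σ² / δ²
  = (2.576 + 1.282)² · 13² / 8²
  = 14.8842 · 169 / 64
  = 39.30
Finite-population correction (N = 371): 39.30 / (1 + (39.30 − 1)/371) = 35.63.
Round up → n = 36.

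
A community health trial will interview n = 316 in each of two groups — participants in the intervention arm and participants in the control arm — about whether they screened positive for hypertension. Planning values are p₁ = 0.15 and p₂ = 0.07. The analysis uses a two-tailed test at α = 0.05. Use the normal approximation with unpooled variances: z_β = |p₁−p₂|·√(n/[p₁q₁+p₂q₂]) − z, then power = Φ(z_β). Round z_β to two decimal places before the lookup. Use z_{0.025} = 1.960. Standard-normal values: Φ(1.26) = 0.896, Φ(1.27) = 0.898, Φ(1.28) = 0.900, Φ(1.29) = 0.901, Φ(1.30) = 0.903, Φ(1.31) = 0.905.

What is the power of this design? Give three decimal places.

z_β = |p₁−p₂|·√(n/[p₁q₁+p₂q₂]) − z_{α/2}
    = 0.08 · √(316/0.1926) − 1.960
    = 0.08 · 40.5056 − 1.960
    = 3.2405 − 1.960 = 1.2805 → 1.28
Power = Φ(1.28) = 0.900.

Power ≈ 0.900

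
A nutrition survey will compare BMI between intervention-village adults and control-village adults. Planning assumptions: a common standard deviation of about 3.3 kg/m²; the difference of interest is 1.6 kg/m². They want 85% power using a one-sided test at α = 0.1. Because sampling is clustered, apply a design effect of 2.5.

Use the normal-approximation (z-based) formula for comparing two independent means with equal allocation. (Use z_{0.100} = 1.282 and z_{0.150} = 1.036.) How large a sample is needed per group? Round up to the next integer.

n = (z_α + z_β)² · (σ₁² + σ₂²) / δ²
  = (1.282 + 1.036)² · (2·3.3² = 21.78) / 1.6²
  = 5.3731 · 21.78 / 2.56
  = 45.71
Design effect: 2.5 × 45.71 = 114.28.
Round up → n = 115 per group.

n = 115 per group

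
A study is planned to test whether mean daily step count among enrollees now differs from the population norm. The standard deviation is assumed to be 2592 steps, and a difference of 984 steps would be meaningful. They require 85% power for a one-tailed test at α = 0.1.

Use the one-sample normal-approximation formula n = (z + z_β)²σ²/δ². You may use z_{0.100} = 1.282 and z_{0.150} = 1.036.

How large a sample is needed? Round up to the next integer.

n = (z_α + z_β)² · σ² / δ²
  = (1.282 + 1.036)² · 2592² / 984²
  = 5.3731 · 6718464 / 968256
  = 37.28
Round up → n = 38.

n = 38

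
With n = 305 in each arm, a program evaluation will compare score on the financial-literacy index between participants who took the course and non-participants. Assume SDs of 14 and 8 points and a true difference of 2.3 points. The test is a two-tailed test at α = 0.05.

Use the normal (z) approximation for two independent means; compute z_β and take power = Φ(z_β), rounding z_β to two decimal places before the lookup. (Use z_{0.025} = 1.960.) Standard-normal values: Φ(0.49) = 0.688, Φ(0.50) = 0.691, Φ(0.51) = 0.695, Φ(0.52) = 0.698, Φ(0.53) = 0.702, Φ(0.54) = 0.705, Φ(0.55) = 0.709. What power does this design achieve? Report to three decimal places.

z_β = δ·√(n/(σ₁²+σ₂²)) − z_{α/2}
    = 2.3 · √(305/260) − 1.960
    = 2.3 · 1.08309 − 1.960
    = 2.4911 − 1.960 = 0.5311 → 0.53
Power = Φ(0.53) = 0.702.

Power ≈ 0.702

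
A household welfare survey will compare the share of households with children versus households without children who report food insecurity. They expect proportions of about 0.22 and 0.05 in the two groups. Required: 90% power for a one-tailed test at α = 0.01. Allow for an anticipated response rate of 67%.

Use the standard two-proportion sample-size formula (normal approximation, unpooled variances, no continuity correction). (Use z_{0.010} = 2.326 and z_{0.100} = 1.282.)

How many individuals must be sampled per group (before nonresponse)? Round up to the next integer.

n = (z_α + z_β)² · [p₁(1−p₁) + p₂(1−p₂)] / (p₁ − p₂)²
  = (2.326 + 1.282)² · (0.22·0.78 + 0.05·0.95) / (0.17)²
  = (3.608)² · (0.1716 + 0.0475) / 0.0289
  = 13.0177 · 0.2191 / 0.0289
  = 98.69
Adjust for 67% response: 98.69 / 0.67 = 147.30.
Round up → n = 148 per group.

n = 148 per group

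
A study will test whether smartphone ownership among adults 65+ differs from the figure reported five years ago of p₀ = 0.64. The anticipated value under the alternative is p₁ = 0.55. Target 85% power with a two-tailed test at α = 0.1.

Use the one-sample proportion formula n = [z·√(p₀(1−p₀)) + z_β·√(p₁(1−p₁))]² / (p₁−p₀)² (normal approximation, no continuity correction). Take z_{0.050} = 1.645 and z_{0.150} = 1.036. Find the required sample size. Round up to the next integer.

n = [z_{α/2}·√(p₀q₀) + z_β·√(p₁q₁)]² / (p₁ − p₀)²
  = [1.645·√(0.64·0.36) + 1.036·√(0.55·0.45)]² / (-0.09)²
  = [1.645·0.4800 + 1.036·0.4975]² / 0.0081
  = [1.3050]² / 0.0081
  = 210.25
Round up → n = 211.

n = 211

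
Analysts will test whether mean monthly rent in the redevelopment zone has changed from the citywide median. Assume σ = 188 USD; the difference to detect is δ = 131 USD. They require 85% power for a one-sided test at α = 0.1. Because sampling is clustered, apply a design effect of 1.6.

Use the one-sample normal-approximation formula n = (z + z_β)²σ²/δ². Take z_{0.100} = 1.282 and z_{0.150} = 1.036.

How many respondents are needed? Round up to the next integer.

n = 18

n = (z_α + z_β)² · σ² / δ²
  = (1.282 + 1.036)² · 188² / 131²
  = 5.3731 · 35344 / 17161
  = 11.07
Design effect: 1.6 × 11.07 = 17.71.
Round up → n = 18.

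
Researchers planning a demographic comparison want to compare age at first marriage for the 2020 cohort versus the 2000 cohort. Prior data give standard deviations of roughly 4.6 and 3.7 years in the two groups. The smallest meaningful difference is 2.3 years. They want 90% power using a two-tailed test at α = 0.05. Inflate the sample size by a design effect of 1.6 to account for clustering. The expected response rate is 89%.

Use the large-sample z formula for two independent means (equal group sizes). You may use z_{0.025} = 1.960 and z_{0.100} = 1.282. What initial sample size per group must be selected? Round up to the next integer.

n = (z_{α/2} + z_β)² · (σ₁² + σ₂²) / δ²
  = (1.960 + 1.282)² · (4.6² + 3.7² = 34.85) / 2.3²
  = 10.5106 · 34.85 / 5.29
  = 69.24
Design effect: 1.6 × 69.24 = 110.79.
Adjust for 89% response: 110.79 / 0.89 = 124.48.
Round up → n = 125 per group.

n = 125 per group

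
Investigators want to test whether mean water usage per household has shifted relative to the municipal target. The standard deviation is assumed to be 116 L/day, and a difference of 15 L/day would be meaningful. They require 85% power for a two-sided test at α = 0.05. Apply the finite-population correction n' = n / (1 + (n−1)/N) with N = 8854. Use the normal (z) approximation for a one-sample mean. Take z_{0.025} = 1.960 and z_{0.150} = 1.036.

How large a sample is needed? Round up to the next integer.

n = 507

n = (z_{α/2} + z_β)² · σ² / δ²
  = (1.960 + 1.036)² · 116² / 15²
  = 8.9760 · 13456 / 225
  = 536.81
Finite-population correction (N = 8854): 536.81 / (1 + (536.81 − 1)/8854) = 506.17.
Round up → n = 507.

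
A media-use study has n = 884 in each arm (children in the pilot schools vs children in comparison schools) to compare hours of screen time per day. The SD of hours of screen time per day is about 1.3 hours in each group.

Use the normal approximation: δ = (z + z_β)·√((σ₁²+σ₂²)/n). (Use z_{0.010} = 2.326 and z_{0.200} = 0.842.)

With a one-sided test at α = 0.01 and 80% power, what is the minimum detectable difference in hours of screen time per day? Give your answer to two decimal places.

δ = (z_α + z_β) · √((σ₁²+σ₂²)/n)
  = (2.326 + 0.842) · √(3.38/884)
  = 3.168 · √0.00382
  = 3.168 · 0.0618
  = 0.1959

Minimum detectable difference ≈ 0.20 hours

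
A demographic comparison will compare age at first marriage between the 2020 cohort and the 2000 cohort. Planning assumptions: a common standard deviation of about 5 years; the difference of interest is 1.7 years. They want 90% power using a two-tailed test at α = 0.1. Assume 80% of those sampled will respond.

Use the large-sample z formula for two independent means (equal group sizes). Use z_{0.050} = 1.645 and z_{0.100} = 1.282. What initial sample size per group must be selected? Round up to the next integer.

n = 186 per group

n = (z_{α/2} + z_β)² · (σ₁² + σ₂²) / δ²
  = (1.645 + 1.282)² · (2·5² = 50) / 1.7²
  = 8.5673 · 50 / 2.89
  = 148.22
Adjust for 80% response: 148.22 / 0.80 = 185.28.
Round up → n = 186 per group.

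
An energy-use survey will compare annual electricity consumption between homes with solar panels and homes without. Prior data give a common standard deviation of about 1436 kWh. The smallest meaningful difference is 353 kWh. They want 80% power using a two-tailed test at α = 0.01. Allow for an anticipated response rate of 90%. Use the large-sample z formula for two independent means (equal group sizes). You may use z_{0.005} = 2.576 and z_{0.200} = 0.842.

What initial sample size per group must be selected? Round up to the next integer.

n = (z_{α/2} + z_β)² · (σ₁² + σ₂²) / δ²
  = (2.576 + 0.842)² · (2·1436² = 4124192) / 353²
  = 11.6827 · 4124192 / 124609
  = 386.66
Adjust for 90% response: 386.66 / 0.90 = 429.63.
Round up → n = 430 per group.

n = 430 per group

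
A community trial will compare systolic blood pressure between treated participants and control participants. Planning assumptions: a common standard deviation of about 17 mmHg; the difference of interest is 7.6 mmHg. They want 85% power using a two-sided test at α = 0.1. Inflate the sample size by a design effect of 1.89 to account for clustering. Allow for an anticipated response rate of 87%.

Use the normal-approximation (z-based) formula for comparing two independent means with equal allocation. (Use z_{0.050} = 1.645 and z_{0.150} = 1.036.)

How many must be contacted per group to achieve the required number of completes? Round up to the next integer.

n = 157 per group

n = (z_{α/2} + z_β)² · (σ₁² + σ₂²) / δ²
  = (1.645 + 1.036)² · (2·17² = 578) / 7.6²
  = 7.1878 · 578 / 57.76
  = 71.93
Design effect: 1.89 × 71.93 = 135.94.
Adjust for 87% response: 135.94 / 0.87 = 156.26.
Round up → n = 157 per group.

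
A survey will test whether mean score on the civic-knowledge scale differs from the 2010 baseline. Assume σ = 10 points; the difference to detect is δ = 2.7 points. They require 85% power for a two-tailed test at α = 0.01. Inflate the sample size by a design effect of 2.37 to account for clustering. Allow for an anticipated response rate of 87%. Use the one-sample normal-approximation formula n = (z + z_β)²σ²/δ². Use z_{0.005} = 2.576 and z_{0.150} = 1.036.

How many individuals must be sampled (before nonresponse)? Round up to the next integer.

n = (z_{α/2} + z_β)² · σ² / δ²
  = (2.576 + 1.036)² · 10² / 2.7²
  = 13.0465 · 100 / 7.29
  = 178.96
Design effect: 2.37 × 178.96 = 424.15.
Adjust for 87% response: 424.15 / 0.87 = 487.53.
Round up → n = 488.

n = 488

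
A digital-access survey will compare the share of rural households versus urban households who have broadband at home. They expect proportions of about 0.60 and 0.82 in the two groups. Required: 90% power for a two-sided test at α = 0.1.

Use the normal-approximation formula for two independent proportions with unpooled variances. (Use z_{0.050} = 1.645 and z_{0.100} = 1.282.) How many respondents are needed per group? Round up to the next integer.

n = (z_{α/2} + z_β)² · [p₁(1−p₁) + p₂(1−p₂)] / (p₁ − p₂)²
  = (1.645 + 1.282)² · (0.60·0.40 + 0.82·0.18) / (-0.22)²
  = (2.927)² · (0.2400 + 0.1476) / 0.0484
  = 8.5673 · 0.3876 / 0.0484
  = 68.61
Round up → n = 69 per group.

n = 69 per group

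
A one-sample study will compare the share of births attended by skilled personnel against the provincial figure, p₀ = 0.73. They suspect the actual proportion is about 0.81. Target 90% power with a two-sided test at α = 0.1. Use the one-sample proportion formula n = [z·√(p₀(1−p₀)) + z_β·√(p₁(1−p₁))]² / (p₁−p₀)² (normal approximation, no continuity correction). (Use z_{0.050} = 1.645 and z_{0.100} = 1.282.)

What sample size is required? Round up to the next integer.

n = [z_{α/2}·√(p₀q₀) + z_β·√(p₁q₁)]² / (p₁ − p₀)²
  = [1.645·√(0.73·0.27) + 1.282·√(0.81·0.19)]² / (0.08)²
  = [1.645·0.4440 + 1.282·0.3923]² / 0.0064
  = [1.2332]² / 0.0064
  = 237.64
Round up → n = 238.

n = 238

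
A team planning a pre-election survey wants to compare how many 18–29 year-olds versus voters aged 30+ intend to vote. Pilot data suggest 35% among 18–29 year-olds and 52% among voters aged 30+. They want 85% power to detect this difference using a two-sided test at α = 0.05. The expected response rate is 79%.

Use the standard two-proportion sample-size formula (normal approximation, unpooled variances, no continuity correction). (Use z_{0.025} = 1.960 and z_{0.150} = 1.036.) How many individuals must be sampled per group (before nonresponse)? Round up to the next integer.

n = (z_{α/2} + z_β)² · [p₁(1−p₁) + p₂(1−p₂)] / (p₁ − p₂)²
  = (1.960 + 1.036)² · (0.35·0.65 + 0.52·0.48) / (-0.17)²
  = (2.996)² · (0.2275 + 0.2496) / 0.0289
  = 8.9760 · 0.4771 / 0.0289
  = 148.18
Adjust for 79% response: 148.18 / 0.79 = 187.57.
Round up → n = 188 per group.

n = 188 per group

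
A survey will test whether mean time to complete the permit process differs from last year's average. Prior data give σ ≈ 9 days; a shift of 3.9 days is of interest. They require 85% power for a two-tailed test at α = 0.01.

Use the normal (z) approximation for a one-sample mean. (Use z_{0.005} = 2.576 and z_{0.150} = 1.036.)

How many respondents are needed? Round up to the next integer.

n = 70

n = (z_{α/2} + z_β)² · σ² / δ²
  = (2.576 + 1.036)² · 9² / 3.9²
  = 13.0465 · 81 / 15.21
  = 69.48
Round up → n = 70.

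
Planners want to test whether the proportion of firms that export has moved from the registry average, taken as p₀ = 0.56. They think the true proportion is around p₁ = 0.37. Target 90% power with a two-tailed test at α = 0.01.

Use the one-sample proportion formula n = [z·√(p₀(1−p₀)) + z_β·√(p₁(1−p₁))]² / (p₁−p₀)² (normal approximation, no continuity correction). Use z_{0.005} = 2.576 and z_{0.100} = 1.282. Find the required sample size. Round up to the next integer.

n = [z_{α/2}·√(p₀q₀) + z_β·√(p₁q₁)]² / (p₁ − p₀)²
  = [2.576·√(0.56·0.44) + 1.282·√(0.37·0.63)]² / (-0.19)²
  = [2.576·0.4964 + 1.282·0.4828]² / 0.0361
  = [1.8976]² / 0.0361
  = 99.75
Round up → n = 100.

n = 100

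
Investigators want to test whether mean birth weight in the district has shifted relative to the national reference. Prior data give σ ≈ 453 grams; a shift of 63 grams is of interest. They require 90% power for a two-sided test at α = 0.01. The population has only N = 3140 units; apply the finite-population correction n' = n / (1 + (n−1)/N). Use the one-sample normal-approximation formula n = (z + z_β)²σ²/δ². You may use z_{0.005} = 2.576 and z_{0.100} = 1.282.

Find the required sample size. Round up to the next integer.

n = 619

n = (z_{α/2} + z_β)² · σ² / δ²
  = (2.576 + 1.282)² · 453² / 63²
  = 14.8842 · 205209 / 3969
  = 769.56
Finite-population correction (N = 3140): 769.56 / (1 + (769.56 − 1)/3140) = 618.23.
Round up → n = 619.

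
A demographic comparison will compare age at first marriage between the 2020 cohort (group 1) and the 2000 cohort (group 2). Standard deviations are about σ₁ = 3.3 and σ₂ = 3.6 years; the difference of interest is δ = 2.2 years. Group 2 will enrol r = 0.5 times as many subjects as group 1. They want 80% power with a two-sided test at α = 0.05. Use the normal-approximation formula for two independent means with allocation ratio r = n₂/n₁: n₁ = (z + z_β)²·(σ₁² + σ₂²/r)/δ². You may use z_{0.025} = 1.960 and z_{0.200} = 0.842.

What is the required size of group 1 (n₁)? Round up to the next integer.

n₁ = (z_{α/2} + z_β)² · (σ₁² + σ₂²/r) / δ²
   = (1.960 + 0.842)² · (3.3² + 3.6²/0.5) / 2.2²
   = 7.8512 · (10.89 + 25.92) / 4.84
   = 7.8512 · 36.81 / 4.84
   = 59.71
Round up → n₁ = 60; n₂ = r·n₁ = 0.5 × 60 = 30.

n₁ = 60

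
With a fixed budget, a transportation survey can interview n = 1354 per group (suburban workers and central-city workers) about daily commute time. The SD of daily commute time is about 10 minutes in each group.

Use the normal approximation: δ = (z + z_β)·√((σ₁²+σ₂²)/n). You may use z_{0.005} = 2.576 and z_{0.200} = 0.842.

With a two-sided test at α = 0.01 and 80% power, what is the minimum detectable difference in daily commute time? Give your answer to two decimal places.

δ = (z_{α/2} + z_β) · √((σ₁²+σ₂²)/n)
  = (2.576 + 0.842) · √(200/1354)
  = 3.418 · √0.14771
  = 3.418 · 0.3843
  = 1.3136

Minimum detectable difference ≈ 1.31 minutes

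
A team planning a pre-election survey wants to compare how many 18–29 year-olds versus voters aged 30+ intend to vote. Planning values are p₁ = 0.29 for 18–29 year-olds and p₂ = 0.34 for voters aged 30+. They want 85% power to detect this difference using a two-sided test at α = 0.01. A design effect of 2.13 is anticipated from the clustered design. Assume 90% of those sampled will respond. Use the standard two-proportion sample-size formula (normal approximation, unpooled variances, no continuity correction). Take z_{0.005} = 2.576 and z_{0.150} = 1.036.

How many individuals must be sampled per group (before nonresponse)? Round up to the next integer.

n = (z_{α/2} + z_β)² · [p₁(1−p₁) + p₂(1−p₂)] / (p₁ − p₂)²
  = (2.576 + 1.036)² · (0.29·0.71 + 0.34·0.66) / (-0.05)²
  = (3.612)² · (0.2059 + 0.2244) / 0.0025
  = 13.0465 · 0.4303 / 0.0025
  = 2245.57
Design effect: 2.13 × 2245.57 = 4783.07.
Adjust for 90% response: 4783.07 / 0.90 = 5314.52.
Round up → n = 5315 per group.

n = 5315 per group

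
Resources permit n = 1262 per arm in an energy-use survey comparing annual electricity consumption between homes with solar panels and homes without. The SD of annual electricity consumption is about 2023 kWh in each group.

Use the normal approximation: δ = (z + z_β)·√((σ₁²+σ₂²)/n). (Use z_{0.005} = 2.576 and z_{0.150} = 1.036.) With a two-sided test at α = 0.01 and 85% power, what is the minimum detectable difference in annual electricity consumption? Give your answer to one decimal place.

Minimum detectable difference ≈ 290.9 kWh

δ = (z_{α/2} + z_β) · √((σ₁²+σ₂²)/n)
  = (2.576 + 1.036) · √(8185058/1262)
  = 3.612 · √6485.8
  = 3.612 · 80.5344
  = 290.8901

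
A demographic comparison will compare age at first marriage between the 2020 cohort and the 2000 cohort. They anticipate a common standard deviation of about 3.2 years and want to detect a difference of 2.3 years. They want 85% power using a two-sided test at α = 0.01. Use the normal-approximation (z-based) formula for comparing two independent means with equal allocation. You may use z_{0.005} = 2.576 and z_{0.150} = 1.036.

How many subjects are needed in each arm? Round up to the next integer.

n = (z_{α/2} + z_β)² · (σ₁² + σ₂²) / δ²
  = (2.576 + 1.036)² · (2·3.2² = 20.48) / 2.3²
  = 13.0465 · 20.48 / 5.29
  = 50.51
Round up → n = 51 per group.

n = 51 per group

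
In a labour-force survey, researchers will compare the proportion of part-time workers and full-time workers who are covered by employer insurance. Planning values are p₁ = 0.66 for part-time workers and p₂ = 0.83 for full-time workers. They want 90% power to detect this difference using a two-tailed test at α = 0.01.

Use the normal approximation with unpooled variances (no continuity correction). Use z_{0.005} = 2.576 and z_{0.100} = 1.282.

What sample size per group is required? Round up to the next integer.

n = (z_{α/2} + z_β)² · [p₁(1−p₁) + p₂(1−p₂)] / (p₁ − p₂)²
  = (2.576 + 1.282)² · (0.66·0.34 + 0.83·0.17) / (-0.17)²
  = (3.858)² · (0.2244 + 0.1411) / 0.0289
  = 14.8842 · 0.3655 / 0.0289
  = 188.24
Round up → n = 189 per group.

n = 189 per group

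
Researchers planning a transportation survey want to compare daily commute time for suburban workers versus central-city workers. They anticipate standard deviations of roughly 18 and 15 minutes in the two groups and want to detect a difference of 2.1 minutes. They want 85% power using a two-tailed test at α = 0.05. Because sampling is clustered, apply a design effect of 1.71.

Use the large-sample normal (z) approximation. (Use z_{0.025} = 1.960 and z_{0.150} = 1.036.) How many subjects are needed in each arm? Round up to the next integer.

n = 1911 per group

n = (z_{α/2} + z_β)² · (σ₁² + σ₂²) / δ²
  = (1.960 + 1.036)² · (18² + 15² = 549) / 2.1²
  = 8.9760 · 549 / 4.41
  = 1117.42
Design effect: 1.71 × 1117.42 = 1910.79.
Round up → n = 1911 per group.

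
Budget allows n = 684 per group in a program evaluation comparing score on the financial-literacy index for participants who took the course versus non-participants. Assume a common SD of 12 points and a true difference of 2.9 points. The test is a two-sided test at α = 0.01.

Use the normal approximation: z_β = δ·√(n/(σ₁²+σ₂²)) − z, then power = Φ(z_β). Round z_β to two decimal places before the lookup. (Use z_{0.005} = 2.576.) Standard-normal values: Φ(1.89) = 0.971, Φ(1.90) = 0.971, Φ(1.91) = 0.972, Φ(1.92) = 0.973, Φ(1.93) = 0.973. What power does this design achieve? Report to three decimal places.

z_β = δ·√(n/(σ₁²+σ₂²)) − z_{α/2}
    = 2.9 · √(684/288) − 2.576
    = 2.9 · 1.54110 − 2.576
    = 4.4692 − 2.576 = 1.8932 → 1.89
Power = Φ(1.89) = 0.971.

Power ≈ 0.971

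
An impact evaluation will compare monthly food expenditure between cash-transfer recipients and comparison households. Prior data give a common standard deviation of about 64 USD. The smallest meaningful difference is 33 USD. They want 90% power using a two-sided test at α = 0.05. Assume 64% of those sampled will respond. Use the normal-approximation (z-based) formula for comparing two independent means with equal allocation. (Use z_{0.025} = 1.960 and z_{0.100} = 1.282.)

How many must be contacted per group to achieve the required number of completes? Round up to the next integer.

n = (z_{α/2} + z_β)² · (σ₁² + σ₂²) / δ²
  = (1.960 + 1.282)² · (2·64² = 8192) / 33²
  = 10.5106 · 8192 / 1089
  = 79.07
Adjust for 64% response: 79.07 / 0.64 = 123.54.
Round up → n = 124 per group.

n = 124 per group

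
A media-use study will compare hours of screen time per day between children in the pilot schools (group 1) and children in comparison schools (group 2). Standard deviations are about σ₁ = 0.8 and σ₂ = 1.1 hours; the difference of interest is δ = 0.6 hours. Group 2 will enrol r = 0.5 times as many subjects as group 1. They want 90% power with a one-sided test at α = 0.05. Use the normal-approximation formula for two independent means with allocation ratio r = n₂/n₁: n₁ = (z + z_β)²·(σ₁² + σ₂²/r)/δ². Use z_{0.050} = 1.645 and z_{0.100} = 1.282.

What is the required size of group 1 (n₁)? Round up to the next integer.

n₁ = (z_α + z_β)² · (σ₁² + σ₂²/r) / δ²
   = (1.645 + 1.282)² · (0.8² + 1.1²/0.5) / 0.6²
   = 8.5673 · (0.64 + 2.42) / 0.36
   = 8.5673 · 3.06 / 0.36
   = 72.82
Round up → n₁ = 73; n₂ = r·n₁ = 0.5 × 73 = 37.

n₁ = 73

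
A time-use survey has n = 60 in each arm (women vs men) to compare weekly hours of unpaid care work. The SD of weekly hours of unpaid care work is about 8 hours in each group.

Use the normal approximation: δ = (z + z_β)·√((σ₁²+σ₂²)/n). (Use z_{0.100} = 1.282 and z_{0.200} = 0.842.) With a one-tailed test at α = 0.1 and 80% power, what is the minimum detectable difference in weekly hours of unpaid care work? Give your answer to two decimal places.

δ = (z_α + z_β) · √((σ₁²+σ₂²)/n)
  = (1.282 + 0.842) · √(128/60)
  = 2.124 · √2.1333
  = 2.124 · 1.4606
  = 3.1023

Minimum detectable difference ≈ 3.10 hours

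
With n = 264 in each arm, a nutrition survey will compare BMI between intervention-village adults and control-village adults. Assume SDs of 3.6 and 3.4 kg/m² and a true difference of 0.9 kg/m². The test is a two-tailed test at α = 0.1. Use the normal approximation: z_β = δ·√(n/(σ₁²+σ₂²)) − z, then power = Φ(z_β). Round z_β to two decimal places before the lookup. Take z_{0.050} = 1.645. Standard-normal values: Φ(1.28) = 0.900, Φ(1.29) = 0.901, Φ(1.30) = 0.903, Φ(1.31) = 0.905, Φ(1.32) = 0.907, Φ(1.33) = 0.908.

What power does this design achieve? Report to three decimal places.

Power ≈ 0.905

z_β = δ·√(n/(σ₁²+σ₂²)) − z_{α/2}
    = 0.9 · √(264/24.52) − 1.645
    = 0.9 · 3.28127 − 1.645
    = 2.9531 − 1.645 = 1.3081 → 1.31
Power = Φ(1.31) = 0.905.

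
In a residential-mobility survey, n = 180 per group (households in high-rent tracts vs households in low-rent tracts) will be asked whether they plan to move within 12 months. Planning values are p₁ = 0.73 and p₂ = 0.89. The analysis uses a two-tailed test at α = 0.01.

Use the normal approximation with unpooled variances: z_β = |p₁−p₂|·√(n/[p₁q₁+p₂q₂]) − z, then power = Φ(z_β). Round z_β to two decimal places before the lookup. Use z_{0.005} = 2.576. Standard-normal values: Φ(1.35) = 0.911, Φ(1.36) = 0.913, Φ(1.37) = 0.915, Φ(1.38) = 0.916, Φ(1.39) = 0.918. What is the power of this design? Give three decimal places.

Power ≈ 0.916

z_β = |p₁−p₂|·√(n/[p₁q₁+p₂q₂]) − z_{α/2}
    = 0.16 · √(180/0.2950) − 2.576
    = 0.16 · 24.7016 − 2.576
    = 3.9523 − 2.576 = 1.3763 → 1.38
Power = Φ(1.38) = 0.916.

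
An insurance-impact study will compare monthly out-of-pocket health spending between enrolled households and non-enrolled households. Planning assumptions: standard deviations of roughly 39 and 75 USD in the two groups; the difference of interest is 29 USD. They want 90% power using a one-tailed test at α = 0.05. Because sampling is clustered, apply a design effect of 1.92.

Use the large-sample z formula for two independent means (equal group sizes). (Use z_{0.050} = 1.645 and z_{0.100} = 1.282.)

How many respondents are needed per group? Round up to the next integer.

n = 140 per group

n = (z_α + z_β)² · (σ₁² + σ₂²) / δ²
  = (1.645 + 1.282)² · (39² + 75² = 7146) / 29²
  = 8.5673 · 7146 / 841
  = 72.80
Design effect: 1.92 × 72.80 = 139.77.
Round up → n = 140 per group.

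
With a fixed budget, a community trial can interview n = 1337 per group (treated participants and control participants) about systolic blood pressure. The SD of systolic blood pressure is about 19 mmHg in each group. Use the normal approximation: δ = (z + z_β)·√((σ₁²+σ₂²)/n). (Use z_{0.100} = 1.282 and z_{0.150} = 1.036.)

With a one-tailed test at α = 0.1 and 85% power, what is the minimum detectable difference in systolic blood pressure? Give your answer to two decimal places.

δ = (z_α + z_β) · √((σ₁²+σ₂²)/n)
  = (1.282 + 1.036) · √(722/1337)
  = 2.318 · √0.54001
  = 2.318 · 0.7349
  = 1.7034

Minimum detectable difference ≈ 1.70 mmHg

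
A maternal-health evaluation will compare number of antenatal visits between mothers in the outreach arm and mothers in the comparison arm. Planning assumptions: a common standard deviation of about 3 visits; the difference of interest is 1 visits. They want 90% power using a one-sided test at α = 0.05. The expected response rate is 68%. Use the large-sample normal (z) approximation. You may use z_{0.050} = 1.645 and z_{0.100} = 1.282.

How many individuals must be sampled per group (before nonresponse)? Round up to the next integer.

n = 227 per group

n = (z_α + z_β)² · (σ₁² + σ₂²) / δ²
  = (1.645 + 1.282)² · (2·3² = 18) / 1²
  = 8.5673 · 18 / 1
  = 154.21
Adjust for 68% response: 154.21 / 0.68 = 226.78.
Round up → n = 227 per group.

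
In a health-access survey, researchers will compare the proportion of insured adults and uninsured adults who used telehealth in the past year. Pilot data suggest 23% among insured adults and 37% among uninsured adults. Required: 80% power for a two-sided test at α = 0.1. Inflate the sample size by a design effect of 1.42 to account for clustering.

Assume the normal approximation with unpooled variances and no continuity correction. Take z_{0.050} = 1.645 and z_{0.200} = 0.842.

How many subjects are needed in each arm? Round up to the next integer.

n = (z_{α/2} + z_β)² · [p₁(1−p₁) + p₂(1−p₂)] / (p₁ − p₂)²
  = (1.645 + 0.842)² · (0.23·0.77 + 0.37·0.63) / (-0.14)²
  = (2.487)² · (0.1771 + 0.2331) / 0.0196
  = 6.1852 · 0.4102 / 0.0196
  = 129.45
Design effect: 1.42 × 129.45 = 183.81.
Round up → n = 184 per group.

n = 184 per group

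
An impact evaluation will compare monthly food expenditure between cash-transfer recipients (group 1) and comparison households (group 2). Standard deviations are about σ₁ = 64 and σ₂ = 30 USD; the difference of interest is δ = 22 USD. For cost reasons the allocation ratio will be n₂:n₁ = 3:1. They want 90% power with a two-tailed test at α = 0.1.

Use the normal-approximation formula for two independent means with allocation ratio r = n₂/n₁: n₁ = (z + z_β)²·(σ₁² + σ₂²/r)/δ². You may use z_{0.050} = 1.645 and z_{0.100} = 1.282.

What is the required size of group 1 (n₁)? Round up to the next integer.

n₁ = (z_{α/2} + z_β)² · (σ₁² + σ₂²/r) / δ²
   = (1.645 + 1.282)² · (64² + 30²/3) / 22²
   = 8.5673 · (4096 + 300) / 484
   = 8.5673 · 4396 / 484
   = 77.81
Round up → n₁ = 78; n₂ = r·n₁ = 3 × 78 = 234.

n₁ = 78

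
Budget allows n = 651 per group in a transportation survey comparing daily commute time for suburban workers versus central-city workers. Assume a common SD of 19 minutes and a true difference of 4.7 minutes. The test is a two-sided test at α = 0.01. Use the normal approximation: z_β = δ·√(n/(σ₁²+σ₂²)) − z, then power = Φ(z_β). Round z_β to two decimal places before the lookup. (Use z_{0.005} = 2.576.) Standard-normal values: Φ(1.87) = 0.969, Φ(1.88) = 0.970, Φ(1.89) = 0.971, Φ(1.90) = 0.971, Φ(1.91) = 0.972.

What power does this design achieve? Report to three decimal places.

z_β = δ·√(n/(σ₁²+σ₂²)) − z_{α/2}
    = 4.7 · √(651/722) − 2.576
    = 4.7 · 0.94956 − 2.576
    = 4.4629 − 2.576 = 1.8869 → 1.89
Power = Φ(1.89) = 0.971.

Power ≈ 0.971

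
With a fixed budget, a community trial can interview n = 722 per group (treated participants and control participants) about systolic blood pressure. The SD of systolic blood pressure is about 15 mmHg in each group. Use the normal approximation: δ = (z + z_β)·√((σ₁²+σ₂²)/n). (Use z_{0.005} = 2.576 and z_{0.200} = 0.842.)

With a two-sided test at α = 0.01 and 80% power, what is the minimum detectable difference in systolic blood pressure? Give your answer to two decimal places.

Minimum detectable difference ≈ 2.70 mmHg

δ = (z_{α/2} + z_β) · √((σ₁²+σ₂²)/n)
  = (2.576 + 0.842) · √(450/722)
  = 3.418 · √0.62327
  = 3.418 · 0.7895
  = 2.6984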